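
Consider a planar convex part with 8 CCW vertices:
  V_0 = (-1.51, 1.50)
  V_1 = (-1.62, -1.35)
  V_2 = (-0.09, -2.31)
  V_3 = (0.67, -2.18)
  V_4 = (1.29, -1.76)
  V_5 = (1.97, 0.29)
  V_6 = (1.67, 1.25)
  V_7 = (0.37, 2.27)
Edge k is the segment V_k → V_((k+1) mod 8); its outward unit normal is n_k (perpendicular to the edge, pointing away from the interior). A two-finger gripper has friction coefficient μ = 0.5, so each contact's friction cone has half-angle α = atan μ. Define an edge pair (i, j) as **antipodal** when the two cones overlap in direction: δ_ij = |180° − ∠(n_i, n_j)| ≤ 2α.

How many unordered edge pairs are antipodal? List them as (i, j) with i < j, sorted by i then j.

α = atan 0.5 = 26.57°;  2α = 53.13°
n_0 = (-0.9993, +0.0386)
n_1 = (-0.5315, -0.8471)
n_2 = (+0.1686, -0.9857)
n_3 = (+0.5608, -0.8279)
n_4 = (+0.9491, -0.3148)
n_5 = (+0.9545, +0.2983)
n_6 = (+0.6173, +0.7867)
n_7 = (-0.3790, +0.9254)
  (0,1): δ = 119.90°  ·
  (0,2): δ = 78.08°  ·
  (0,3): δ = 53.68°  ·
  (0,4): δ = 16.14°  ✓
  (0,5): δ = 19.56°  ✓
  (0,6): δ = 54.09°  ·
  (0,7): δ = 114.48°  ·
  (1,2): δ = 138.19°  ·
  (1,3): δ = 113.78°  ·
  (1,4): δ = 76.24°  ·
  (1,5): δ = 40.54°  ✓
  (1,6): δ = 6.01°  ✓
  (1,7): δ = 54.38°  ·
  (2,3): δ = 155.59°  ·
  (2,4): δ = 118.06°  ·
  (2,5): δ = 82.35°  ·
  (2,6): δ = 47.82°  ✓
  (2,7): δ = 12.57°  ✓
  (3,4): δ = 142.47°  ·
  (3,5): δ = 106.76°  ·
  (3,6): δ = 72.23°  ·
  (3,7): δ = 11.84°  ✓
  (4,5): δ = 144.29°  ·
  (4,6): δ = 109.77°  ·
  (4,7): δ = 49.38°  ✓
  (5,6): δ = 145.47°  ·
  (5,7): δ = 85.08°  ·
  (6,7): δ = 119.61°  ·
antipodal pairs: 8

count = 8; pairs: (0,4), (0,5), (1,5), (1,6), (2,6), (2,7), (3,7), (4,7)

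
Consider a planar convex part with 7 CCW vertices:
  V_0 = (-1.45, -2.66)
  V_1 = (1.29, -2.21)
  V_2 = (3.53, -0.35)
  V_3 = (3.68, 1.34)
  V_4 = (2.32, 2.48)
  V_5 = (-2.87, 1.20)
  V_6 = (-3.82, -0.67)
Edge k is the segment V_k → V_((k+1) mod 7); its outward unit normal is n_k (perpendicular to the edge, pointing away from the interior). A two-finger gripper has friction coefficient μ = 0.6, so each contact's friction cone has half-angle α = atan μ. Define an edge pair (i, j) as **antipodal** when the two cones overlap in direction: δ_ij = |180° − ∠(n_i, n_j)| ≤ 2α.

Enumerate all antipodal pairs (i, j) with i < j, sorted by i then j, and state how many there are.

count = 9; pairs: (0,3), (0,4), (0,5), (1,4), (1,5), (2,5), (2,6), (3,6), (4,6)

α = atan 0.6 = 30.96°;  2α = 61.93°
n_0 = (+0.1621, -0.9868)
n_1 = (+0.6388, -0.7693)
n_2 = (+0.9961, -0.0884)
n_3 = (+0.6424, +0.7664)
n_4 = (-0.2395, +0.9709)
n_5 = (-0.8915, +0.4529)
n_6 = (-0.6430, -0.7658)
  (0,1): δ = 149.62°  ·
  (0,2): δ = 104.40°  ·
  (0,3): δ = 49.30°  ✓
  (0,4): δ = 4.53°  ✓
  (0,5): δ = 53.74°  ✓
  (0,6): δ = 130.65°  ·
  (1,2): δ = 134.78°  ·
  (1,3): δ = 79.68°  ·
  (1,4): δ = 25.85°  ✓
  (1,5): δ = 23.36°  ✓
  (1,6): δ = 100.28°  ·
  (2,3): δ = 124.90°  ·
  (2,4): δ = 71.07°  ·
  (2,5): δ = 21.86°  ✓
  (2,6): δ = 55.05°  ✓
  (3,4): δ = 126.17°  ·
  (3,5): δ = 76.96°  ·
  (3,6): δ = 0.05°  ✓
  (4,5): δ = 130.79°  ·
  (4,6): δ = 53.87°  ✓
  (5,6): δ = 103.09°  ·
antipodal pairs: 9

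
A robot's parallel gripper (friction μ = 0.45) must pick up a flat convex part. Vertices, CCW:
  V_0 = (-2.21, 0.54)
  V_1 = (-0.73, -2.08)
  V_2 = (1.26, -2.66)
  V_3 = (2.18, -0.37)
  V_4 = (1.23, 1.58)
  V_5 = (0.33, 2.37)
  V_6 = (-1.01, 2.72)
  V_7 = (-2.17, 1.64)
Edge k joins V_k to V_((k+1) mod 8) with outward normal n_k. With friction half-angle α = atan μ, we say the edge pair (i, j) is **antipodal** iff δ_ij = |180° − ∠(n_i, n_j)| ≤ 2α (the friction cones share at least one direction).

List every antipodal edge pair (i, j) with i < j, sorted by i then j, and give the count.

count = 9; pairs: (0,3), (0,4), (0,5), (1,3), (1,4), (1,5), (2,6), (2,7), (3,7)

α = atan 0.45 = 24.23°;  2α = 48.46°
n_0 = (-0.8707, -0.4918)
n_1 = (-0.2798, -0.9601)
n_2 = (+0.9279, -0.3728)
n_3 = (+0.8990, +0.4380)
n_4 = (+0.6597, +0.7515)
n_5 = (+0.2527, +0.9675)
n_6 = (-0.6814, +0.7319)
n_7 = (-0.9993, +0.0363)
  (0,1): δ = 135.71°  ·
  (0,2): δ = 51.35°  ·
  (0,3): δ = 3.49°  ✓
  (0,4): δ = 19.26°  ✓
  (0,5): δ = 45.90°  ✓
  (0,6): δ = 103.49°  ·
  (0,7): δ = 148.46°  ·
  (1,2): δ = 95.64°  ·
  (1,3): δ = 47.78°  ✓
  (1,4): δ = 25.03°  ✓
  (1,5): δ = 1.61°  ✓
  (1,6): δ = 59.20°  ·
  (1,7): δ = 104.17°  ·
  (2,3): δ = 132.14°  ·
  (2,4): δ = 109.39°  ·
  (2,5): δ = 82.75°  ·
  (2,6): δ = 25.16°  ✓
  (2,7): δ = 19.81°  ✓
  (3,4): δ = 157.25°  ·
  (3,5): δ = 130.61°  ·
  (3,6): δ = 73.02°  ·
  (3,7): δ = 28.06°  ✓
  (4,5): δ = 153.36°  ·
  (4,6): δ = 95.77°  ·
  (4,7): δ = 50.81°  ·
  (5,6): δ = 122.41°  ·
  (5,7): δ = 77.44°  ·
  (6,7): δ = 135.04°  ·
antipodal pairs: 9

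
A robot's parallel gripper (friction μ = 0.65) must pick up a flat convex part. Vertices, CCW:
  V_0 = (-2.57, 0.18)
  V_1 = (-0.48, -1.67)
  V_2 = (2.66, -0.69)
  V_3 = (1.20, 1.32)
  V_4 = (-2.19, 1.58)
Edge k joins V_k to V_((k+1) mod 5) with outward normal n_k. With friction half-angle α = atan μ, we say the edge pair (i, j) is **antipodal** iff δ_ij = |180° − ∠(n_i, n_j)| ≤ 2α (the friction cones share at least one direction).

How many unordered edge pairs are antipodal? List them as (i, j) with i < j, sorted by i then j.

α = atan 0.65 = 33.02°;  2α = 66.05°
n_0 = (-0.6628, -0.7488)
n_1 = (+0.2979, -0.9546)
n_2 = (+0.8091, +0.5877)
n_3 = (+0.0765, +0.9971)
n_4 = (-0.9651, +0.2620)
  (0,1): δ = 121.15°  ·
  (0,2): δ = 12.49°  ✓
  (0,3): δ = 37.13°  ✓
  (0,4): δ = 116.33°  ·
  (1,2): δ = 71.34°  ·
  (1,3): δ = 21.72°  ✓
  (1,4): δ = 57.48°  ✓
  (2,3): δ = 130.38°  ·
  (2,4): δ = 51.18°  ✓
  (3,4): δ = 100.80°  ·
antipodal pairs: 5

count = 5; pairs: (0,2), (0,3), (1,3), (1,4), (2,4)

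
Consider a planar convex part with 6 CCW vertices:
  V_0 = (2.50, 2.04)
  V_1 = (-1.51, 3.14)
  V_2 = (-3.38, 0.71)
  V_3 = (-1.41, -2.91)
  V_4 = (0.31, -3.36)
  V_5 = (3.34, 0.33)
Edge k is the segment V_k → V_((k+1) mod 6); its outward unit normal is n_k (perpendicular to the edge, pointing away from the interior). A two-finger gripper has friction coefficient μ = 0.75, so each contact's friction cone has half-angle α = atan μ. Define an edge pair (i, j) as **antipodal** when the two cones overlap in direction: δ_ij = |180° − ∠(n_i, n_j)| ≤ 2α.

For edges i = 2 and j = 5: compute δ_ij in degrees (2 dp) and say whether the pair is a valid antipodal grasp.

α = atan 0.75 = 36.87°;  2α = 73.74°
edge 2: e_2 = (+1.97, -3.62);  n_2 = (-0.8784, -0.4780)
edge 5: e_5 = (-0.84, +1.71);  n_5 = (+0.8976, +0.4409)
∠(n_2, n_5) = 177.61°
δ = |180° − 177.61°| = 2.39°
2.39° ≤ 2α = 73.74°  →  valid

δ = 2.39°, valid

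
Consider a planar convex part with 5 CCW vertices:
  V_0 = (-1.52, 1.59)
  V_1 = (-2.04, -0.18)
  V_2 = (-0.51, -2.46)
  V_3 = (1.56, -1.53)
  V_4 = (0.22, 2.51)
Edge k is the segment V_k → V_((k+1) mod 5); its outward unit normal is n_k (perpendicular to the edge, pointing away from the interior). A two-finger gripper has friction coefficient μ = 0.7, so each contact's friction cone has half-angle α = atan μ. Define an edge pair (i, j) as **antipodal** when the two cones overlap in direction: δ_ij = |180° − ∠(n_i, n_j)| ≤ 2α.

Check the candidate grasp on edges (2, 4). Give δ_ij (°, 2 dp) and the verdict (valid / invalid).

δ = 3.67°, valid

α = atan 0.7 = 34.99°;  2α = 69.98°
edge 2: e_2 = (+2.07, +0.93);  n_2 = (+0.4098, -0.9122)
edge 4: e_4 = (-1.74, -0.92);  n_4 = (-0.4674, +0.8840)
∠(n_2, n_4) = 176.33°
δ = |180° − 176.33°| = 3.67°
3.67° ≤ 2α = 69.98°  →  valid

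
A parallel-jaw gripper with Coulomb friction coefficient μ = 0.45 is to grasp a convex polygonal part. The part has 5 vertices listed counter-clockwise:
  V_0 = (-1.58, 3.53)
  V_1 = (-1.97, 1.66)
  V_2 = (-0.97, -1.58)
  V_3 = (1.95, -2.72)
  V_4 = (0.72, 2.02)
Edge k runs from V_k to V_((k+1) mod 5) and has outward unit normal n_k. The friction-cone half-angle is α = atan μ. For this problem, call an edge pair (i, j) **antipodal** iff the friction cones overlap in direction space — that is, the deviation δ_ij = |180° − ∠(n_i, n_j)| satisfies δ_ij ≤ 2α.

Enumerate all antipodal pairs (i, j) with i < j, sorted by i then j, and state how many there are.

α = atan 0.45 = 24.23°;  2α = 48.46°
n_0 = (-0.9789, +0.2042)
n_1 = (-0.9555, -0.2949)
n_2 = (-0.3637, -0.9315)
n_3 = (+0.9679, +0.2512)
n_4 = (+0.5488, +0.8359)
  (0,1): δ = 151.07°  ·
  (0,2): δ = 99.55°  ·
  (0,3): δ = 26.33°  ✓
  (0,4): δ = 68.49°  ·
  (1,2): δ = 128.48°  ·
  (1,3): δ = 2.61°  ✓
  (1,4): δ = 39.56°  ✓
  (2,3): δ = 54.13°  ·
  (2,4): δ = 11.96°  ✓
  (3,4): δ = 137.83°  ·
antipodal pairs: 4

count = 4; pairs: (0,3), (1,3), (1,4), (2,4)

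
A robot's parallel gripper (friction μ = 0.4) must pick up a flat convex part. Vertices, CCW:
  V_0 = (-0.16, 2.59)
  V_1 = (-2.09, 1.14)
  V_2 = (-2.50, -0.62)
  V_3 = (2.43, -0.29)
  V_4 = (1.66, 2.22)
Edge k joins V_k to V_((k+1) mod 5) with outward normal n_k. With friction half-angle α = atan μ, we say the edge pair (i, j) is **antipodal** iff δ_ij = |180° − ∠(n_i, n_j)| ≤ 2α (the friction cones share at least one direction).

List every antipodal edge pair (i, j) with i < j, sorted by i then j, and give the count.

count = 3; pairs: (0,2), (1,3), (2,4)

α = atan 0.4 = 21.80°;  2α = 43.60°
n_0 = (-0.6007, +0.7995)
n_1 = (-0.9739, +0.2269)
n_2 = (+0.0668, -0.9978)
n_3 = (+0.9560, +0.2933)
n_4 = (+0.1992, +0.9800)
  (0,1): δ = 140.03°  ·
  (0,2): δ = 33.09°  ✓
  (0,3): δ = 70.14°  ·
  (0,4): δ = 131.59°  ·
  (1,2): δ = 73.06°  ·
  (1,3): δ = 30.17°  ✓
  (1,4): δ = 91.62°  ·
  (2,3): δ = 76.77°  ·
  (2,4): δ = 15.32°  ✓
  (3,4): δ = 118.55°  ·
antipodal pairs: 3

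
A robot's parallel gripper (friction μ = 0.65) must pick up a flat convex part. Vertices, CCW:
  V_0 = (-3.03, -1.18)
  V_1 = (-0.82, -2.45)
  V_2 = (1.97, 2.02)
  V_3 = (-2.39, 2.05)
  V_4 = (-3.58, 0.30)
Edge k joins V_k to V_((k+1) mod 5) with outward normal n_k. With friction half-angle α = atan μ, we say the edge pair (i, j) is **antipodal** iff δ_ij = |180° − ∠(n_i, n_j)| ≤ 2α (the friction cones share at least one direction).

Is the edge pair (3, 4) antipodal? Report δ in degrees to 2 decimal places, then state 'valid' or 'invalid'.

δ = 125.40°, invalid

α = atan 0.65 = 33.02°;  2α = 66.05°
edge 3: e_3 = (-1.19, -1.75);  n_3 = (-0.8269, +0.5623)
edge 4: e_4 = (+0.55, -1.48);  n_4 = (-0.9374, -0.3483)
∠(n_3, n_4) = 54.60°
δ = |180° − 54.60°| = 125.40°
125.40° > 2α = 66.05°  →  invalid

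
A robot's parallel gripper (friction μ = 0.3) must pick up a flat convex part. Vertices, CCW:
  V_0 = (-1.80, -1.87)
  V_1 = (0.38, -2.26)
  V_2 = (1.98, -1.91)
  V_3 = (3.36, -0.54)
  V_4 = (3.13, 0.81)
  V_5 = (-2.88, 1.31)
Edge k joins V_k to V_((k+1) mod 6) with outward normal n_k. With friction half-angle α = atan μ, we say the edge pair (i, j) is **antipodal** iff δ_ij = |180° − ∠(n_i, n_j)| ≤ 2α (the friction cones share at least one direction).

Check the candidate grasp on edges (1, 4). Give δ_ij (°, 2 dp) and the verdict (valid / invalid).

α = atan 0.3 = 16.70°;  2α = 33.40°
edge 1: e_1 = (+1.60, +0.35);  n_1 = (+0.2137, -0.9769)
edge 4: e_4 = (-6.01, +0.50);  n_4 = (+0.0829, +0.9966)
∠(n_1, n_4) = 162.91°
δ = |180° − 162.91°| = 17.09°
17.09° ≤ 2α = 33.40°  →  valid

δ = 17.09°, valid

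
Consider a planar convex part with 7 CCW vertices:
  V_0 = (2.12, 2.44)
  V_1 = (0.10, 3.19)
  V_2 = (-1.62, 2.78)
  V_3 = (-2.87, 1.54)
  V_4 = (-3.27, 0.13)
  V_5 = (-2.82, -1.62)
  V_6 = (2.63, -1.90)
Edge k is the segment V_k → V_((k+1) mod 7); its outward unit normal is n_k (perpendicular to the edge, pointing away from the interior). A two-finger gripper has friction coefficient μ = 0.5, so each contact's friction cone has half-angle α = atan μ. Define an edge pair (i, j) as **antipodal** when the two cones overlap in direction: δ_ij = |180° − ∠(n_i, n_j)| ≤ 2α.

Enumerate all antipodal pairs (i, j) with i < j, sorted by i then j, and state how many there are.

count = 6; pairs: (0,5), (1,5), (2,5), (2,6), (3,6), (4,6)

α = atan 0.5 = 26.57°;  2α = 53.13°
n_0 = (+0.3481, +0.9375)
n_1 = (-0.2319, +0.9727)
n_2 = (-0.7043, +0.7099)
n_3 = (-0.9620, +0.2729)
n_4 = (-0.9685, -0.2490)
n_5 = (-0.0513, -0.9987)
n_6 = (+0.9932, +0.1167)
  (0,1): δ = 146.22°  ·
  (0,2): δ = 114.86°  ·
  (0,3): δ = 85.47°  ·
  (0,4): δ = 55.21°  ·
  (0,5): δ = 17.43°  ✓
  (0,6): δ = 117.07°  ·
  (1,2): δ = 148.64°  ·
  (1,3): δ = 119.25°  ·
  (1,4): δ = 88.99°  ·
  (1,5): δ = 16.35°  ✓
  (1,6): δ = 83.29°  ·
  (2,3): δ = 150.61°  ·
  (2,4): δ = 120.35°  ·
  (2,5): δ = 47.71°  ✓
  (2,6): δ = 51.93°  ✓
  (3,4): δ = 149.74°  ·
  (3,5): δ = 77.10°  ·
  (3,6): δ = 22.54°  ✓
  (4,5): δ = 107.36°  ·
  (4,6): δ = 7.72°  ✓
  (5,6): δ = 80.36°  ·
antipodal pairs: 6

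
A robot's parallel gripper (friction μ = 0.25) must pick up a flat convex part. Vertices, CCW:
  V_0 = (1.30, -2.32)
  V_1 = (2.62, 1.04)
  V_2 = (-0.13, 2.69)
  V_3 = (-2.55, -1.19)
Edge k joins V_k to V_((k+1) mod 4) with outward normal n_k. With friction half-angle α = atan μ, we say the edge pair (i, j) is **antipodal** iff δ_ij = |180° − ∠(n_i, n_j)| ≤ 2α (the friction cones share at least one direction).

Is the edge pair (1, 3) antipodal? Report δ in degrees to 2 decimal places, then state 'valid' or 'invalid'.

δ = 14.61°, valid

α = atan 0.25 = 14.04°;  2α = 28.07°
edge 1: e_1 = (-2.75, +1.65);  n_1 = (+0.5145, +0.8575)
edge 3: e_3 = (+3.85, -1.13);  n_3 = (-0.2816, -0.9595)
∠(n_1, n_3) = 165.39°
δ = |180° − 165.39°| = 14.61°
14.61° ≤ 2α = 28.07°  →  valid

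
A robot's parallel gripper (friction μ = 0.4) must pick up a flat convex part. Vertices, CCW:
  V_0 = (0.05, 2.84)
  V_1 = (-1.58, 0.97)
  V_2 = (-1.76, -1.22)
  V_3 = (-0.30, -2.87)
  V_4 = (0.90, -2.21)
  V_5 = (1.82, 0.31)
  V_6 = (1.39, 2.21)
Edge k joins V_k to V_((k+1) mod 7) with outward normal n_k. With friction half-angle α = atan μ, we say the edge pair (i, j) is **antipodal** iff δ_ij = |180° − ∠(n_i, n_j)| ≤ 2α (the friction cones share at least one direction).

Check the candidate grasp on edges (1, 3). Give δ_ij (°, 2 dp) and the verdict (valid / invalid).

δ = 56.49°, invalid

α = atan 0.4 = 21.80°;  2α = 43.60°
edge 1: e_1 = (-0.18, -2.19);  n_1 = (-0.9966, +0.0819)
edge 3: e_3 = (+1.20, +0.66);  n_3 = (+0.4819, -0.8762)
∠(n_1, n_3) = 123.51°
δ = |180° − 123.51°| = 56.49°
56.49° > 2α = 43.60°  →  invalid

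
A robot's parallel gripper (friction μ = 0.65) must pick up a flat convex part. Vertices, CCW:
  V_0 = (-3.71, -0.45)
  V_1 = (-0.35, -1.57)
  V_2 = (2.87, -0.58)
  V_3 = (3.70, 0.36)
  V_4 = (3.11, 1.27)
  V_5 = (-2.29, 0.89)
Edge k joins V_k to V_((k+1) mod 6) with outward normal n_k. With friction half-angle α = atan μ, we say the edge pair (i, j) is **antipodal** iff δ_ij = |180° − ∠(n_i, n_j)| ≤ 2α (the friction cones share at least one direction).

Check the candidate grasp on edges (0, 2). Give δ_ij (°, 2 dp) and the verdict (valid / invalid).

δ = 113.01°, invalid

α = atan 0.65 = 33.02°;  2α = 66.05°
edge 0: e_0 = (+3.36, -1.12);  n_0 = (-0.3162, -0.9487)
edge 2: e_2 = (+0.83, +0.94);  n_2 = (+0.7496, -0.6619)
∠(n_0, n_2) = 66.99°
δ = |180° − 66.99°| = 113.01°
113.01° > 2α = 66.05°  →  invalid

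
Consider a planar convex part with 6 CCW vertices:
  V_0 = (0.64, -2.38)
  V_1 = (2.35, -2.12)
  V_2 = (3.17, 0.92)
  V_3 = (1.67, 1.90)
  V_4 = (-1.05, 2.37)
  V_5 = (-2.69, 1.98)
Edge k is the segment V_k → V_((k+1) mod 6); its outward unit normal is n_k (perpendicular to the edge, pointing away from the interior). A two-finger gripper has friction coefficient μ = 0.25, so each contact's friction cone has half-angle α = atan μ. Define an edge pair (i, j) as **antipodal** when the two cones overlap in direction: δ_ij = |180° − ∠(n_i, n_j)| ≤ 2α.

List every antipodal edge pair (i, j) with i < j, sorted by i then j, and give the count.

count = 3; pairs: (0,3), (0,4), (2,5)

α = atan 0.25 = 14.04°;  2α = 28.07°
n_0 = (+0.1503, -0.9886)
n_1 = (+0.9655, -0.2604)
n_2 = (+0.5469, +0.8372)
n_3 = (+0.1703, +0.9854)
n_4 = (-0.2314, +0.9729)
n_5 = (-0.7947, -0.6070)
  (0,1): δ = 113.74°  ·
  (0,2): δ = 41.80°  ·
  (0,3): δ = 18.45°  ✓
  (0,4): δ = 4.73°  ✓
  (0,5): δ = 118.73°  ·
  (1,2): δ = 108.06°  ·
  (1,3): δ = 84.71°  ·
  (1,4): δ = 61.53°  ·
  (1,5): δ = 52.47°  ·
  (2,3): δ = 156.65°  ·
  (2,4): δ = 133.47°  ·
  (2,5): δ = 19.47°  ✓
  (3,4): δ = 156.82°  ·
  (3,5): δ = 42.83°  ·
  (4,5): δ = 66.01°  ·
antipodal pairs: 3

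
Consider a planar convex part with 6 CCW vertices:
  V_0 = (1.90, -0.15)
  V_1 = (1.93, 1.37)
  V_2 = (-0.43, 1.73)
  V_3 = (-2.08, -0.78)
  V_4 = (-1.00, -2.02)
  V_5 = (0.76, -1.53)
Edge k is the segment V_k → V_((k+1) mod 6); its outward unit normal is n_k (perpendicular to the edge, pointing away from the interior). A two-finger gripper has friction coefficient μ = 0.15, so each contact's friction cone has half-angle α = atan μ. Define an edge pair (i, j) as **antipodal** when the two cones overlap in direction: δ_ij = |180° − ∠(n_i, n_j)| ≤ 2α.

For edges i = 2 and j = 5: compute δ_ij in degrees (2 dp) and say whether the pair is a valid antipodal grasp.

δ = 6.24°, valid

α = atan 0.15 = 8.53°;  2α = 17.06°
edge 2: e_2 = (-1.65, -2.51);  n_2 = (-0.8356, +0.5493)
edge 5: e_5 = (+1.14, +1.38);  n_5 = (+0.7710, -0.6369)
∠(n_2, n_5) = 173.76°
δ = |180° − 173.76°| = 6.24°
6.24° ≤ 2α = 17.06°  →  valid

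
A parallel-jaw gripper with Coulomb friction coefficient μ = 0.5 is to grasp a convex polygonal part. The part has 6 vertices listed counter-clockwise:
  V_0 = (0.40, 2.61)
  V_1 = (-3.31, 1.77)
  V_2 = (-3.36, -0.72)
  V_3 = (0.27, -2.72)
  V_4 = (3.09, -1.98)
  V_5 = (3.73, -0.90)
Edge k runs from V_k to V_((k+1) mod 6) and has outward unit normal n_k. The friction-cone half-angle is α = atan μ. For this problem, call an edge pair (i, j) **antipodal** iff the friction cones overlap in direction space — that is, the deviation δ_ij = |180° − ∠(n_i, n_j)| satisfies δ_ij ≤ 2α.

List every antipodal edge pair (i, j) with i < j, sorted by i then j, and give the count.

α = atan 0.5 = 26.57°;  2α = 53.13°
n_0 = (-0.2208, +0.9753)
n_1 = (-0.9998, +0.0201)
n_2 = (-0.4826, -0.8759)
n_3 = (+0.2538, -0.9673)
n_4 = (+0.8603, -0.5098)
n_5 = (+0.7255, +0.6883)
  (0,1): δ = 103.91°  ·
  (0,2): δ = 41.61°  ✓
  (0,3): δ = 1.95°  ✓
  (0,4): δ = 46.59°  ✓
  (0,5): δ = 120.74°  ·
  (1,2): δ = 117.70°  ·
  (1,3): δ = 74.15°  ·
  (1,4): δ = 29.50°  ✓
  (1,5): δ = 44.64°  ✓
  (2,3): δ = 136.44°  ·
  (2,4): δ = 91.80°  ·
  (2,5): δ = 17.65°  ✓
  (3,4): δ = 135.35°  ·
  (3,5): δ = 61.21°  ·
  (4,5): δ = 105.86°  ·
antipodal pairs: 6

count = 6; pairs: (0,2), (0,3), (0,4), (1,4), (1,5), (2,5)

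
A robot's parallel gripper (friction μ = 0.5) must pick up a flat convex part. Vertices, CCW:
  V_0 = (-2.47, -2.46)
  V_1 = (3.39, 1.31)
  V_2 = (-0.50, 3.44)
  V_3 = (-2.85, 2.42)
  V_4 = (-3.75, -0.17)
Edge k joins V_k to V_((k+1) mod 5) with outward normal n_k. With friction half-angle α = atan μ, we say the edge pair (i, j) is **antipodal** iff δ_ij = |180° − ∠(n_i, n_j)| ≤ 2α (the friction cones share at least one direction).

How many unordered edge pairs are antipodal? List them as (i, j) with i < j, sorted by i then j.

α = atan 0.5 = 26.57°;  2α = 53.13°
n_0 = (+0.5410, -0.8410)
n_1 = (+0.4803, +0.8771)
n_2 = (-0.3982, +0.9173)
n_3 = (-0.9446, +0.3282)
n_4 = (-0.8729, -0.4879)
  (0,1): δ = 61.46°  ·
  (0,2): δ = 9.29°  ✓
  (0,3): δ = 38.08°  ✓
  (0,4): δ = 86.45°  ·
  (1,2): δ = 127.83°  ·
  (1,3): δ = 80.46°  ·
  (1,4): δ = 32.09°  ✓
  (2,3): δ = 132.62°  ·
  (2,4): δ = 84.26°  ·
  (3,4): δ = 131.64°  ·
antipodal pairs: 3

count = 3; pairs: (0,2), (0,3), (1,4)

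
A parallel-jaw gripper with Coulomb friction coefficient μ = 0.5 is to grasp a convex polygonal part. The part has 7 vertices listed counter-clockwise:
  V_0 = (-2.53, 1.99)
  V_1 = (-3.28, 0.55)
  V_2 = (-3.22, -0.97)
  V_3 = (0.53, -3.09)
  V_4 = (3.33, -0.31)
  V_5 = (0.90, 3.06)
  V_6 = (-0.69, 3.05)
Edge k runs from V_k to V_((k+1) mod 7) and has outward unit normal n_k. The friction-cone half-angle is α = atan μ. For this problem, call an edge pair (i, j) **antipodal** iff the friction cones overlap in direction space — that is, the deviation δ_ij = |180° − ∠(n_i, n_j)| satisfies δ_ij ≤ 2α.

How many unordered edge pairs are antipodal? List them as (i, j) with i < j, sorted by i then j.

count = 7; pairs: (0,3), (1,3), (1,4), (2,4), (2,5), (3,5), (3,6)

α = atan 0.5 = 26.57°;  2α = 53.13°
n_0 = (-0.8869, +0.4619)
n_1 = (-0.9992, -0.0394)
n_2 = (-0.4921, -0.8705)
n_3 = (+0.7046, -0.7096)
n_4 = (+0.8111, +0.5849)
n_5 = (-0.0063, +1.0000)
n_6 = (-0.4992, +0.8665)
  (0,1): δ = 150.23°  ·
  (0,2): δ = 91.97°  ·
  (0,3): δ = 17.69°  ✓
  (0,4): δ = 63.31°  ·
  (0,5): δ = 117.87°  ·
  (0,6): δ = 147.46°  ·
  (1,2): δ = 121.74°  ·
  (1,3): δ = 47.47°  ✓
  (1,4): δ = 33.53°  ✓
  (1,5): δ = 88.10°  ·
  (1,6): δ = 117.69°  ·
  (2,3): δ = 105.72°  ·
  (2,4): δ = 24.72°  ✓
  (2,5): δ = 29.84°  ✓
  (2,6): δ = 59.43°  ·
  (3,4): δ = 99.00°  ·
  (3,5): δ = 44.43°  ✓
  (3,6): δ = 14.85°  ✓
  (4,5): δ = 125.43°  ·
  (4,6): δ = 95.85°  ·
  (5,6): δ = 150.41°  ·
antipodal pairs: 7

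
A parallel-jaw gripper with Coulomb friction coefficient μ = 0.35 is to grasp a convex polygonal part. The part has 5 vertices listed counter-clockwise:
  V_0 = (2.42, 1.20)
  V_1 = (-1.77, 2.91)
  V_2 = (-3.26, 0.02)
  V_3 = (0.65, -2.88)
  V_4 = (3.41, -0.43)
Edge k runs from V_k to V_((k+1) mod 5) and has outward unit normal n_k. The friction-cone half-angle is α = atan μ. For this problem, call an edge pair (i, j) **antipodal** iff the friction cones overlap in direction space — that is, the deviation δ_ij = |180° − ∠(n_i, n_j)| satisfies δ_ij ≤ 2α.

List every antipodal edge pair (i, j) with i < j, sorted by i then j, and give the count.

α = atan 0.35 = 19.29°;  2α = 38.58°
n_0 = (+0.3779, +0.9259)
n_1 = (-0.8888, +0.4583)
n_2 = (-0.5957, -0.8032)
n_3 = (+0.6639, -0.7479)
n_4 = (+0.8547, +0.5191)
  (0,1): δ = 95.07°  ·
  (0,2): δ = 14.36°  ✓
  (0,3): δ = 63.80°  ·
  (0,4): δ = 143.47°  ·
  (1,2): δ = 99.29°  ·
  (1,3): δ = 21.13°  ✓
  (1,4): δ = 58.55°  ·
  (2,3): δ = 101.84°  ·
  (2,4): δ = 22.16°  ✓
  (3,4): δ = 100.32°  ·
antipodal pairs: 3

count = 3; pairs: (0,2), (1,3), (2,4)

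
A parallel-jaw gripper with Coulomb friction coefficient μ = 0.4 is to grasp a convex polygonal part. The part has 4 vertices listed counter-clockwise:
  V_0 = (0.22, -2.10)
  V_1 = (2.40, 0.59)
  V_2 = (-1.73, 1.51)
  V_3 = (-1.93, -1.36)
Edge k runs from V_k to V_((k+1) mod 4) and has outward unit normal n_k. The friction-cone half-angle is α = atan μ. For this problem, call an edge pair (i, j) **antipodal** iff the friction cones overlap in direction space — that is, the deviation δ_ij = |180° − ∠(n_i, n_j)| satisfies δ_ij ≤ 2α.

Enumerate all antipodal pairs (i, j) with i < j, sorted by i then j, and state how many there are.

count = 2; pairs: (0,2), (1,3)

α = atan 0.4 = 21.80°;  2α = 43.60°
n_0 = (+0.7769, -0.6296)
n_1 = (+0.2174, +0.9761)
n_2 = (-0.9976, +0.0695)
n_3 = (-0.3254, -0.9456)
  (0,1): δ = 63.54°  ·
  (0,2): δ = 35.04°  ✓
  (0,3): δ = 110.03°  ·
  (1,2): δ = 81.43°  ·
  (1,3): δ = 6.43°  ✓
  (2,3): δ = 105.01°  ·
antipodal pairs: 2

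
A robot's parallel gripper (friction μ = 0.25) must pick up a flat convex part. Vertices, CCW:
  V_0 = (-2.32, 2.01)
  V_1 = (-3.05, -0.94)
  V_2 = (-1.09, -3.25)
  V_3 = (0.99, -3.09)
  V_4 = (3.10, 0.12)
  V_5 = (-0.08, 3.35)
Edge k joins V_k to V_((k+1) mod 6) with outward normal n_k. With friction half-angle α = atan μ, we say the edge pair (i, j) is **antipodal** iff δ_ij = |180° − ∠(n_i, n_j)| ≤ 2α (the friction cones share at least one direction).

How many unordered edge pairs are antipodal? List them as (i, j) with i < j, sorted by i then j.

count = 4; pairs: (0,3), (1,4), (2,5), (3,5)

α = atan 0.25 = 14.04°;  2α = 28.07°
n_0 = (-0.9707, +0.2402)
n_1 = (-0.7625, -0.6470)
n_2 = (+0.0767, -0.9971)
n_3 = (+0.8356, -0.5493)
n_4 = (+0.7126, +0.7016)
n_5 = (-0.5134, +0.8582)
  (0,1): δ = 125.79°  ·
  (0,2): δ = 71.70°  ·
  (0,3): δ = 19.42°  ✓
  (0,4): δ = 58.45°  ·
  (0,5): δ = 134.79°  ·
  (1,2): δ = 125.92°  ·
  (1,3): δ = 73.63°  ·
  (1,4): δ = 4.24°  ✓
  (1,5): δ = 80.57°  ·
  (2,3): δ = 127.72°  ·
  (2,4): δ = 49.85°  ·
  (2,5): δ = 26.49°  ✓
  (3,4): δ = 102.13°  ·
  (3,5): δ = 25.79°  ✓
  (4,5): δ = 103.66°  ·
antipodal pairs: 4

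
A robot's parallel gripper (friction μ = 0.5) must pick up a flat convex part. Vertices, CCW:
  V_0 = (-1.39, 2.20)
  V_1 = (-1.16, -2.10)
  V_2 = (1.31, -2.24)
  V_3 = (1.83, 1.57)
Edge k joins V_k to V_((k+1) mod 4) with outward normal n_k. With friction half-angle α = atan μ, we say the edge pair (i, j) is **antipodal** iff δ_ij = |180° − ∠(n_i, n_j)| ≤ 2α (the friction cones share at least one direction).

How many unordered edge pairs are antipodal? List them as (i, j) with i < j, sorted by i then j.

count = 2; pairs: (0,2), (1,3)

α = atan 0.5 = 26.57°;  2α = 53.13°
n_0 = (-0.9986, -0.0534)
n_1 = (-0.0566, -0.9984)
n_2 = (+0.9908, -0.1352)
n_3 = (+0.1920, +0.9814)
  (0,1): δ = 96.31°  ·
  (0,2): δ = 10.83°  ✓
  (0,3): δ = 75.87°  ·
  (1,2): δ = 94.53°  ·
  (1,3): δ = 7.83°  ✓
  (2,3): δ = 93.30°  ·
antipodal pairs: 2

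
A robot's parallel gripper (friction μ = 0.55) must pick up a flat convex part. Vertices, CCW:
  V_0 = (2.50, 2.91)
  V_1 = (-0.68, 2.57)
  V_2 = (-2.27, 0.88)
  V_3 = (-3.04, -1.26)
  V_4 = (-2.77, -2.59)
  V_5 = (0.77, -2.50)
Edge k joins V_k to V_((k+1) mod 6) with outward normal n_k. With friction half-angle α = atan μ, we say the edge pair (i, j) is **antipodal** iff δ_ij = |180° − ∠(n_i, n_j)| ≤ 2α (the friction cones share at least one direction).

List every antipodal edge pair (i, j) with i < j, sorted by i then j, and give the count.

count = 5; pairs: (0,4), (1,4), (1,5), (2,5), (3,5)

α = atan 0.55 = 28.81°;  2α = 57.62°
n_0 = (-0.1063, +0.9943)
n_1 = (-0.7283, +0.6852)
n_2 = (-0.9409, +0.3386)
n_3 = (-0.9800, -0.1989)
n_4 = (+0.0254, -0.9997)
n_5 = (+0.9525, -0.3046)
  (0,1): δ = 139.36°  ·
  (0,2): δ = 115.89°  ·
  (0,3): δ = 84.63°  ·
  (0,4): δ = 4.65°  ✓
  (0,5): δ = 66.16°  ·
  (1,2): δ = 156.54°  ·
  (1,3): δ = 125.27°  ·
  (1,4): δ = 45.29°  ✓
  (1,5): δ = 25.52°  ✓
  (2,3): δ = 148.74°  ·
  (2,4): δ = 68.75°  ·
  (2,5): δ = 2.06°  ✓
  (3,4): δ = 100.02°  ·
  (3,5): δ = 29.21°  ✓
  (4,5): δ = 109.19°  ·
antipodal pairs: 5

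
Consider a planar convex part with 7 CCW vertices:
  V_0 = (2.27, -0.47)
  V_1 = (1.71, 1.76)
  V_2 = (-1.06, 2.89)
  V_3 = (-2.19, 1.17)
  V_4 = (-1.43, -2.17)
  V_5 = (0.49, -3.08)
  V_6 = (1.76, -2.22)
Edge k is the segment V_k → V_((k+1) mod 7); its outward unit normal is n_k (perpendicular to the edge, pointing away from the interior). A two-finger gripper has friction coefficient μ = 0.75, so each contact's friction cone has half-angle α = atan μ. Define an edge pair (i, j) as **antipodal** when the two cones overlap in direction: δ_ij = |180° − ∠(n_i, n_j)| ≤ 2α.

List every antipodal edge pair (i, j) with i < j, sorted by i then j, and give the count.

count = 10; pairs: (0,2), (0,3), (0,4), (1,3), (1,4), (1,5), (2,5), (2,6), (3,5), (3,6)

α = atan 0.75 = 36.87°;  2α = 73.74°
n_0 = (+0.9699, +0.2436)
n_1 = (+0.3777, +0.9259)
n_2 = (-0.8358, +0.5491)
n_3 = (-0.9751, -0.2219)
n_4 = (-0.4283, -0.9036)
n_5 = (+0.5607, -0.8280)
n_6 = (+0.9601, -0.2798)
  (0,1): δ = 126.29°  ·
  (0,2): δ = 47.40°  ✓
  (0,3): δ = 1.28°  ✓
  (0,4): δ = 50.54°  ✓
  (0,5): δ = 110.01°  ·
  (0,6): δ = 149.66°  ·
  (1,2): δ = 101.11°  ·
  (1,3): δ = 54.99°  ✓
  (1,4): δ = 3.17°  ✓
  (1,5): δ = 56.30°  ✓
  (1,6): δ = 95.94°  ·
  (2,3): δ = 133.88°  ·
  (2,4): δ = 82.06°  ·
  (2,5): δ = 22.59°  ✓
  (2,6): δ = 17.06°  ✓
  (3,4): δ = 128.18°  ·
  (3,5): δ = 68.71°  ✓
  (3,6): δ = 29.07°  ✓
  (4,5): δ = 120.54°  ·
  (4,6): δ = 80.89°  ·
  (5,6): δ = 140.35°  ·
antipodal pairs: 10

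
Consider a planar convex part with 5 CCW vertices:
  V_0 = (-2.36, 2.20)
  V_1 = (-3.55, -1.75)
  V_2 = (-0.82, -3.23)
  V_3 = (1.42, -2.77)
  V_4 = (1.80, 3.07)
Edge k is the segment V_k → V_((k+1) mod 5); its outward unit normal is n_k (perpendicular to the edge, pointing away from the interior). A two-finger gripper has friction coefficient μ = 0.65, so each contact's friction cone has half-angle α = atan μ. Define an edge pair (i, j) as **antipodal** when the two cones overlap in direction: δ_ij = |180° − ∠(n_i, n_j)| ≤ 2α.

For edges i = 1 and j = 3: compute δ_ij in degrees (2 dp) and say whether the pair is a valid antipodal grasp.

α = atan 0.65 = 33.02°;  2α = 66.05°
edge 1: e_1 = (+2.73, -1.48);  n_1 = (-0.4766, -0.8791)
edge 3: e_3 = (+0.38, +5.84);  n_3 = (+0.9979, -0.0649)
∠(n_1, n_3) = 114.74°
δ = |180° − 114.74°| = 65.26°
65.26° ≤ 2α = 66.05°  →  valid

δ = 65.26°, valid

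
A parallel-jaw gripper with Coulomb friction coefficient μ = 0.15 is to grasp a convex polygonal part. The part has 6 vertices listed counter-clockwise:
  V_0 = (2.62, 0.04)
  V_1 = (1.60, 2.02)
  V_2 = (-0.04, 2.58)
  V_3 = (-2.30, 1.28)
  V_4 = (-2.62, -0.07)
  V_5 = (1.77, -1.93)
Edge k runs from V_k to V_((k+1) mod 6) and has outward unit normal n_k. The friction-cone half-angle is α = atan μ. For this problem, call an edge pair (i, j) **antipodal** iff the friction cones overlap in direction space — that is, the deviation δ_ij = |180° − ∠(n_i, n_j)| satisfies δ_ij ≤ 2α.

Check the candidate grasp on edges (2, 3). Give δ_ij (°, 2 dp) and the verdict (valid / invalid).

α = atan 0.15 = 8.53°;  2α = 17.06°
edge 2: e_2 = (-2.26, -1.30);  n_2 = (-0.4986, +0.8668)
edge 3: e_3 = (-0.32, -1.35);  n_3 = (-0.9730, +0.2306)
∠(n_2, n_3) = 46.76°
δ = |180° − 46.76°| = 133.24°
133.24° > 2α = 17.06°  →  invalid

δ = 133.24°, invalid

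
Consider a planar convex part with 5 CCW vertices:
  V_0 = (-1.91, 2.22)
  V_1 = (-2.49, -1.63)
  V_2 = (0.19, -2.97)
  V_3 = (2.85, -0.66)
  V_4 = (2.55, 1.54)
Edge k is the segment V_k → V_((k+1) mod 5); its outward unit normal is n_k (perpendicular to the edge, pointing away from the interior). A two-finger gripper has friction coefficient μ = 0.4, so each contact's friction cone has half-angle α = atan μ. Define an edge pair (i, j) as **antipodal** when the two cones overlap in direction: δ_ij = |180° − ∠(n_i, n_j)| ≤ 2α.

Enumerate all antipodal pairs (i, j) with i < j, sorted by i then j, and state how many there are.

count = 3; pairs: (0,2), (0,3), (1,4)

α = atan 0.4 = 21.80°;  2α = 43.60°
n_0 = (-0.9888, +0.1490)
n_1 = (-0.4472, -0.8944)
n_2 = (+0.6557, -0.7550)
n_3 = (+0.9908, +0.1351)
n_4 = (+0.1507, +0.9886)
  (0,1): δ = 108.00°  ·
  (0,2): δ = 40.46°  ✓
  (0,3): δ = 16.33°  ✓
  (0,4): δ = 89.90°  ·
  (1,2): δ = 112.46°  ·
  (1,3): δ = 55.67°  ·
  (1,4): δ = 17.90°  ✓
  (2,3): δ = 123.21°  ·
  (2,4): δ = 49.64°  ·
  (3,4): δ = 106.43°  ·
antipodal pairs: 3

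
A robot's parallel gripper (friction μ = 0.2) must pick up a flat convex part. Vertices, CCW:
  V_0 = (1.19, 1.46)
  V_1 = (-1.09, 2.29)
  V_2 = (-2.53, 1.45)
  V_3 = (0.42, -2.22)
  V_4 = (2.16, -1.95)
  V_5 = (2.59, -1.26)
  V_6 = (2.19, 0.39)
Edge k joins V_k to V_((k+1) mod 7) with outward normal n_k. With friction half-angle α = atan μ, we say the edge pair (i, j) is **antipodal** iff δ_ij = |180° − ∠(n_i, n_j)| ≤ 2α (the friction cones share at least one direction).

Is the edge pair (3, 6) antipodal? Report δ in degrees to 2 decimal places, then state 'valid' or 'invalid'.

α = atan 0.2 = 11.31°;  2α = 22.62°
edge 3: e_3 = (+1.74, +0.27);  n_3 = (+0.1533, -0.9882)
edge 6: e_6 = (-1.00, +1.07);  n_6 = (+0.7306, +0.6828)
∠(n_3, n_6) = 124.24°
δ = |180° − 124.24°| = 55.76°
55.76° > 2α = 22.62°  →  invalid

δ = 55.76°, invalid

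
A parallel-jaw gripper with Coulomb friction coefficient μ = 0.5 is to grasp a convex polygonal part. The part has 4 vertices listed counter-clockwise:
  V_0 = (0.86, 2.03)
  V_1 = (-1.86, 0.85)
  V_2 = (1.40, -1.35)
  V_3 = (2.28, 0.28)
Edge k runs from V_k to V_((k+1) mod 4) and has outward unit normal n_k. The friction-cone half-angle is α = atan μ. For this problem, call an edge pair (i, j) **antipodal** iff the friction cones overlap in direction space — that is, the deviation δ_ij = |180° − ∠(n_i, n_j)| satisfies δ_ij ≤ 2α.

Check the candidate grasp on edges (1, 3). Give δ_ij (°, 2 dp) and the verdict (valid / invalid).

α = atan 0.5 = 26.57°;  2α = 53.13°
edge 1: e_1 = (+3.26, -2.20);  n_1 = (-0.5594, -0.8289)
edge 3: e_3 = (-1.42, +1.75);  n_3 = (+0.7765, +0.6301)
∠(n_1, n_3) = 163.07°
δ = |180° − 163.07°| = 16.93°
16.93° ≤ 2α = 53.13°  →  valid

δ = 16.93°, valid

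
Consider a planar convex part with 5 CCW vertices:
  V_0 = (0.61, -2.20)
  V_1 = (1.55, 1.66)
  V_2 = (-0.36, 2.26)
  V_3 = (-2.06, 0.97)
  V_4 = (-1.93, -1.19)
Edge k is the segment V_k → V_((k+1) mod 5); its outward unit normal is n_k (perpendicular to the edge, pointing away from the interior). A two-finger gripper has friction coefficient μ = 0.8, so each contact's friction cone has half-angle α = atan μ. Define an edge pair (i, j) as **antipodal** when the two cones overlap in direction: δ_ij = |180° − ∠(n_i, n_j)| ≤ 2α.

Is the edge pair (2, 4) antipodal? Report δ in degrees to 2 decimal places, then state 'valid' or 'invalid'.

α = atan 0.8 = 38.66°;  2α = 77.32°
edge 2: e_2 = (-1.70, -1.29);  n_2 = (-0.6045, +0.7966)
edge 4: e_4 = (+2.54, -1.01);  n_4 = (-0.3695, -0.9292)
∠(n_2, n_4) = 121.12°
δ = |180° − 121.12°| = 58.88°
58.88° ≤ 2α = 77.32°  →  valid

δ = 58.88°, valid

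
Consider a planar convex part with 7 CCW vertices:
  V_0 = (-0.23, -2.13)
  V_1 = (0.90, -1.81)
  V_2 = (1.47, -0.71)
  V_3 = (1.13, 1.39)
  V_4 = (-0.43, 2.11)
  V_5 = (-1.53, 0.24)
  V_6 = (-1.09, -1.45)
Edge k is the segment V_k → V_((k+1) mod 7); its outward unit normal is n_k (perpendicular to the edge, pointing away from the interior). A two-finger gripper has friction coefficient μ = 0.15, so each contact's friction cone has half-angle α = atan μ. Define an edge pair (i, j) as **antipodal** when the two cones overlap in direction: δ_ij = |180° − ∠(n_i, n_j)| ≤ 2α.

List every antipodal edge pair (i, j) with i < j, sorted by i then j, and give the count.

α = atan 0.15 = 8.53°;  2α = 17.06°
n_0 = (+0.2725, -0.9622)
n_1 = (+0.8879, -0.4601)
n_2 = (+0.9871, +0.1598)
n_3 = (+0.4191, +0.9080)
n_4 = (-0.8619, +0.5070)
n_5 = (-0.9677, -0.2520)
n_6 = (-0.6202, -0.7844)
  (0,1): δ = 133.20°  ·
  (0,2): δ = 96.61°  ·
  (0,3): δ = 40.59°  ·
  (0,4): δ = 43.72°  ·
  (0,5): δ = 88.78°  ·
  (0,6): δ = 125.86°  ·
  (1,2): δ = 143.41°  ·
  (1,3): δ = 87.38°  ·
  (1,4): δ = 3.07°  ✓
  (1,5): δ = 41.99°  ·
  (1,6): δ = 79.06°  ·
  (2,3): δ = 123.97°  ·
  (2,4): δ = 39.66°  ·
  (2,5): δ = 5.40°  ✓
  (2,6): δ = 42.47°  ·
  (3,4): δ = 95.69°  ·
  (3,5): δ = 50.63°  ·
  (3,6): δ = 13.56°  ✓
  (4,5): δ = 134.94°  ·
  (4,6): δ = 97.87°  ·
  (5,6): δ = 142.93°  ·
antipodal pairs: 3

count = 3; pairs: (1,4), (2,5), (3,6)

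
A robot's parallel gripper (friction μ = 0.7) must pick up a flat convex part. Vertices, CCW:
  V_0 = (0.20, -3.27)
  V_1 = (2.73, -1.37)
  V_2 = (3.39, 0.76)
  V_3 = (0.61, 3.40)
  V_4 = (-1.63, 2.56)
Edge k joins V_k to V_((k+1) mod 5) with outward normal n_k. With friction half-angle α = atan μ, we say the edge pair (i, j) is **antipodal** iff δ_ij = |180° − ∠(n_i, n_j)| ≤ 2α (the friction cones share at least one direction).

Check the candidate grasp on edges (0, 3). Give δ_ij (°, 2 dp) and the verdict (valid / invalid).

α = atan 0.7 = 34.99°;  2α = 69.98°
edge 0: e_0 = (+2.53, +1.90);  n_0 = (+0.6005, -0.7996)
edge 3: e_3 = (-2.24, -0.84);  n_3 = (-0.3511, +0.9363)
∠(n_0, n_3) = 163.65°
δ = |180° − 163.65°| = 16.35°
16.35° ≤ 2α = 69.98°  →  valid

δ = 16.35°, valid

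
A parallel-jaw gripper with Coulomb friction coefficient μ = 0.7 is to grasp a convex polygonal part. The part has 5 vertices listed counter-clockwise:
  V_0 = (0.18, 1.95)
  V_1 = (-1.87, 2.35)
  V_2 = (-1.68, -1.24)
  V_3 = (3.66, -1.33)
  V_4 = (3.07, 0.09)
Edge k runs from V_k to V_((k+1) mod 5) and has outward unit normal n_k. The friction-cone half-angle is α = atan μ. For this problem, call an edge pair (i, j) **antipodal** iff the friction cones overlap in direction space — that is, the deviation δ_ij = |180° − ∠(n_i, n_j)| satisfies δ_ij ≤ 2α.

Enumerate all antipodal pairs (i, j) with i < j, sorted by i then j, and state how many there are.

count = 5; pairs: (0,2), (1,3), (1,4), (2,3), (2,4)

α = atan 0.7 = 34.99°;  2α = 69.98°
n_0 = (+0.1915, +0.9815)
n_1 = (-0.9986, -0.0529)
n_2 = (-0.0169, -0.9999)
n_3 = (+0.9235, +0.3837)
n_4 = (+0.5412, +0.8409)
  (0,1): δ = 75.93°  ·
  (0,2): δ = 10.08°  ✓
  (0,3): δ = 123.60°  ·
  (0,4): δ = 158.28°  ·
  (1,2): δ = 94.00°  ·
  (1,3): δ = 19.53°  ✓
  (1,4): δ = 54.21°  ✓
  (2,3): δ = 66.47°  ✓
  (2,4): δ = 31.80°  ✓
  (3,4): δ = 145.33°  ·
antipodal pairs: 5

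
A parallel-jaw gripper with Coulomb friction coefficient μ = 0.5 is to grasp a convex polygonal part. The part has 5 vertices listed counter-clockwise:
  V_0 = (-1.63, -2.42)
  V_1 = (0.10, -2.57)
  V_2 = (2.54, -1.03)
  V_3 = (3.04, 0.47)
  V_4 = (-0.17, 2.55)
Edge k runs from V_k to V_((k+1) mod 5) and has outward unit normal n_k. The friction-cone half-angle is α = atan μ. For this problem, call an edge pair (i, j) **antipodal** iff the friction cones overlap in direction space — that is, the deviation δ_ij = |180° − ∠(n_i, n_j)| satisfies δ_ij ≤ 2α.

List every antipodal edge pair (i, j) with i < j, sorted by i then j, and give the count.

α = atan 0.5 = 26.57°;  2α = 53.13°
n_0 = (-0.0864, -0.9963)
n_1 = (+0.5337, -0.8457)
n_2 = (+0.9487, -0.3162)
n_3 = (+0.5438, +0.8392)
n_4 = (-0.9595, +0.2819)
  (0,1): δ = 142.79°  ·
  (0,2): δ = 103.48°  ·
  (0,3): δ = 27.99°  ✓
  (0,4): δ = 78.58°  ·
  (1,2): δ = 140.69°  ·
  (1,3): δ = 65.20°  ·
  (1,4): δ = 41.37°  ✓
  (2,3): δ = 104.51°  ·
  (2,4): δ = 2.06°  ✓
  (3,4): δ = 73.43°  ·
antipodal pairs: 3

count = 3; pairs: (0,3), (1,4), (2,4)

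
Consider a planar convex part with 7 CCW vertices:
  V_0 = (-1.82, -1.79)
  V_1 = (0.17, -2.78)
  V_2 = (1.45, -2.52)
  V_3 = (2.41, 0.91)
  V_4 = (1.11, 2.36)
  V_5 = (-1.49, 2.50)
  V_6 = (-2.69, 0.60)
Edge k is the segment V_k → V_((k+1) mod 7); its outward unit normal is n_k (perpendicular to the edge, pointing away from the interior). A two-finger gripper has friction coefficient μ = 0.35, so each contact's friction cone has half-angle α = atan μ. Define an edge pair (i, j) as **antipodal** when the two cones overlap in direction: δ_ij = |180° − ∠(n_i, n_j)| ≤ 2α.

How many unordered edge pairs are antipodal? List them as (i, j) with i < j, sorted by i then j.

count = 6; pairs: (0,3), (0,4), (1,4), (2,5), (2,6), (3,6)

α = atan 0.35 = 19.29°;  2α = 38.58°
n_0 = (-0.4454, -0.8953)
n_1 = (+0.1991, -0.9800)
n_2 = (+0.9630, -0.2695)
n_3 = (+0.7446, +0.6675)
n_4 = (+0.0538, +0.9986)
n_5 = (-0.8455, +0.5340)
n_6 = (-0.9397, -0.3421)
  (0,1): δ = 142.07°  ·
  (0,2): δ = 79.19°  ·
  (0,3): δ = 21.67°  ✓
  (0,4): δ = 23.37°  ✓
  (0,5): δ = 84.17°  ·
  (0,6): δ = 136.45°  ·
  (1,2): δ = 117.12°  ·
  (1,3): δ = 59.60°  ·
  (1,4): δ = 14.56°  ✓
  (1,5): δ = 46.24°  ·
  (1,6): δ = 98.52°  ·
  (2,3): δ = 122.49°  ·
  (2,4): δ = 77.45°  ·
  (2,5): δ = 16.64°  ✓
  (2,6): δ = 35.64°  ✓
  (3,4): δ = 134.96°  ·
  (3,5): δ = 74.15°  ·
  (3,6): δ = 21.88°  ✓
  (4,5): δ = 119.19°  ·
  (4,6): δ = 66.92°  ·
  (5,6): δ = 127.72°  ·
antipodal pairs: 6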